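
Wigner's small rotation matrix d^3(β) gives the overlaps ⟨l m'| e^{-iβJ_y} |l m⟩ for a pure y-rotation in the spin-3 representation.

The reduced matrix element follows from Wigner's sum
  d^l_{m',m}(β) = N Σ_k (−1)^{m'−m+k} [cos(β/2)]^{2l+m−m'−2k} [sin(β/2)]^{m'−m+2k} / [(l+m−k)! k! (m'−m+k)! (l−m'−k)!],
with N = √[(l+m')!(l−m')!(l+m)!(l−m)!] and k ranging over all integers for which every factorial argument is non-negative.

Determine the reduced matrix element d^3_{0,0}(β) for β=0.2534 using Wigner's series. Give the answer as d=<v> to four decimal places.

d=0.8160

d^3_{0,0}(β=0.2534) via Wigner's sum:
Half-angle: c=0.991984, s=0.126361. N=√(6·6·6·6)=36.000000
k∈{0,1,2,3} keeps every argument non-negative
  k=0: (−1)^0·36.0000/(36)·0.9920^6·0.1264^0 = +0.952859
  k=1: (−1)^1·36.0000/(4)·0.9920^4·0.1264^2 = -0.139152
  k=2: (−1)^2·36.0000/(4)·0.9920^2·0.1264^4 = +0.002258
  k=3: (−1)^3·36.0000/(36)·0.9920^0·0.1264^6 = -0.000004
d^3_{0,0}(0.2534) = +0.952859 -0.139152 +0.002258 -0.000004 = +0.815961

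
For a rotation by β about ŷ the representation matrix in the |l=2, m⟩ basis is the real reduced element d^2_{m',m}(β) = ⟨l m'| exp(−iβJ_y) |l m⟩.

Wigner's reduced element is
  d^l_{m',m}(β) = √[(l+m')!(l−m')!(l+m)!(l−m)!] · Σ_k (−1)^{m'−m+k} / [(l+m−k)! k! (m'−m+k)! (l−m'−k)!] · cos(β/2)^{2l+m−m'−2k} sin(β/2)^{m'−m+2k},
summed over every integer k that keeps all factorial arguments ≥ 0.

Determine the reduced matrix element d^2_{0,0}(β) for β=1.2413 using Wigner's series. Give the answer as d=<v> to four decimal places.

d=-0.3430

d^2_{0,0}(β=1.2413) via Wigner's sum:
Half-angle: c=0.813501, s=0.581564. N=√(2·2·2·2)=4.000000
Admissible k: 0..2 (factorial args all ≥0)
  k=0: (−1)^0·4.0000/(4)·0.8135^4·0.5816^0 = +0.437957
  k=1: (−1)^1·4.0000/(1)·0.8135^2·0.5816^2 = -0.895305
  k=2: (−1)^2·4.0000/(4)·0.8135^0·0.5816^4 = +0.114391
d^2_{0,0}(1.2413) = +0.437957 -0.895305 +0.114391 = -0.342957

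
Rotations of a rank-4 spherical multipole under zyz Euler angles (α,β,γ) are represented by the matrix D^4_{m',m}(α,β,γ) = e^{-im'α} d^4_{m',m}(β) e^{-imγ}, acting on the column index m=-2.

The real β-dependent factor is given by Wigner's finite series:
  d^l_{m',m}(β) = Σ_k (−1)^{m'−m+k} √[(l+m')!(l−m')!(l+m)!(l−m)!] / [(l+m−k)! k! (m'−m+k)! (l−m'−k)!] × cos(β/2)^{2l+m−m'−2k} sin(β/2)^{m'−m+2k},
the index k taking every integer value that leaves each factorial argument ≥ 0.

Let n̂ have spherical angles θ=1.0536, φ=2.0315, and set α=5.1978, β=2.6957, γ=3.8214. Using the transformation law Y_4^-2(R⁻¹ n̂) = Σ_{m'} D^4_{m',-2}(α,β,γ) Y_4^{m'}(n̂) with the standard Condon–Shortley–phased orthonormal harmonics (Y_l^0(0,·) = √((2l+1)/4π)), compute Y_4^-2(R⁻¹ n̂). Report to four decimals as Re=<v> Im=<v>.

Re=0.1146 Im=0.3890

Need the full column D^4_{m',-2} for m'=−4..4 at α=5.1978, β=2.6957, γ=3.8214.
cos(β/2)=0.221104, sin(β/2)=0.975250
d^4_{-4,-2}: single k=2 term ⇒ +0.000588;  D = -0.000581-0.000093i
d^4_{-3,-2}: k∈[1..2] ⇒ +0.000094 -0.005502 = -0.005408;  D = +0.001731+0.005123i
d^4_{-2,-2}: k∈[0..2] ⇒ +0.000006 -0.001333 +0.032430 = +0.031102;  D = +0.021419-0.022551i
d^4_{-1,-2}: k∈[0..2] ⇒ -0.000107 +0.010398 -0.134861 = -0.124570;  D = -0.119915-0.033734i
d^4_{0,-2}: k∈[0..2] ⇒ +0.001054 -0.054694 +0.399035 = +0.345395;  D = +0.072400+0.337722i
d^4_{1,-2}: k∈[0..2] ⇒ -0.006932 +0.202291 -0.787128 = -0.591769;  D = +0.453906-0.379684i
d^4_{2,-2}: k∈[0..2] ⇒ +0.032430 -0.504744 +0.818330 = +0.346016;  D = -0.320192-0.131165i
d^4_{3,-2}: k∈[0..1] ⇒ -0.107042 +0.694182 = +0.587139;  D = -0.056640-0.584401i
d^4_{4,-2}: single k=0 term ⇒ +0.222571;  D = +0.185924-0.122352i
Y_4^{m'}(θ=1.0536,φ=2.0315) and Σ D·Y over m':
  (-0.0006-0.0001i)·(-0.0679-0.2433i)  (+0.0017+0.0051i)·(+0.3992+0.0762i)  (+0.0214-0.0226i)·(-0.1087+0.1432i)  (-0.1199-0.0337i)·(+0.1165+0.2347i)  (+0.0724+0.3377i)·(-0.2372+0.0000i)  (+0.4539-0.3797i)·(-0.1165+0.2347i)  (-0.3202-0.1312i)·(-0.1087-0.1432i)  (-0.0566-0.5844i)·(-0.3992+0.0762i)  (+0.1859-0.1224i)·(-0.0679+0.2433i)
Y_4^-2(R⁻¹ n̂) = +0.114571+0.389048i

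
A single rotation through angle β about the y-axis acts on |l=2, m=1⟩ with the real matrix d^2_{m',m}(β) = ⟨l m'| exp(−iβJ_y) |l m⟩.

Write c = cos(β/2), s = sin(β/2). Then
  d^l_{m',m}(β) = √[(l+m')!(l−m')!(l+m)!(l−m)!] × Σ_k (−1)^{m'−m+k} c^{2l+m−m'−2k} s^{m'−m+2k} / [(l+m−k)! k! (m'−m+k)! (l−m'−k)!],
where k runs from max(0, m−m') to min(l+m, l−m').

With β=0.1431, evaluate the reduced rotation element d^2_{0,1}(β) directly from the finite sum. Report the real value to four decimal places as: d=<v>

d=0.1729

d^2_{0,1}(β=0.1431) via Wigner's sum:
With c≡cos(β/2)=0.997441 and s≡sin(β/2)=0.071489, N=[2·2·6·1]^{1/2}=4.898979
Admissible k: 1..2 (factorial args all ≥0)
  k=1: (−1)^0·4.8990/(2)·0.9974^3·0.0715^1 = +0.173771
  k=2: (−1)^1·4.8990/(2)·0.9974^1·0.0715^3 = -0.000893
d^2_{0,1}(0.1431) = +0.173771 -0.000893 = +0.172878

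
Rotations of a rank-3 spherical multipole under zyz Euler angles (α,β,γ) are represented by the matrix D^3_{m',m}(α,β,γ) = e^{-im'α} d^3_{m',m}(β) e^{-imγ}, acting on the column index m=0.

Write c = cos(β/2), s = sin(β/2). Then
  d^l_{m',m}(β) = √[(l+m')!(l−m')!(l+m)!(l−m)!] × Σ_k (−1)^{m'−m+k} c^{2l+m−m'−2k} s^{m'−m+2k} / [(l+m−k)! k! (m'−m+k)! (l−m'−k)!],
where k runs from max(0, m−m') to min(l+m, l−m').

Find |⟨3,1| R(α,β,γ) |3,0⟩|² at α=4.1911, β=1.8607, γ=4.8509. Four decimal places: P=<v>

P=0.0602

First d^3_{1,0}(β=1.8607), then the phase factors e^{-i(1)α} and e^{-i(0)γ}:
Half-angle: c=0.597553, s=0.801829. N=√(24·2·6·6)=41.569219
k: max(0,(0)−(1))=0 … min(3+(0),3−(1))=2
  k=0: (−1)^1·41.5692/(12)·0.5976^5·0.8018^1 = -0.211620
  k=1: (−1)^2·41.5692/(4)·0.5976^3·0.8018^3 = +1.143109
  k=2: (−1)^3·41.5692/(12)·0.5976^1·0.8018^5 = -0.686083
d^3_{1,0}(1.8607) = -0.211620 +1.143109 -0.686083 = +0.245406
|D^3_{1,0}|² = |d^3_{1,0}(β)|² = (+0.245406)² = 0.060224 (the z-rotation phases have unit modulus)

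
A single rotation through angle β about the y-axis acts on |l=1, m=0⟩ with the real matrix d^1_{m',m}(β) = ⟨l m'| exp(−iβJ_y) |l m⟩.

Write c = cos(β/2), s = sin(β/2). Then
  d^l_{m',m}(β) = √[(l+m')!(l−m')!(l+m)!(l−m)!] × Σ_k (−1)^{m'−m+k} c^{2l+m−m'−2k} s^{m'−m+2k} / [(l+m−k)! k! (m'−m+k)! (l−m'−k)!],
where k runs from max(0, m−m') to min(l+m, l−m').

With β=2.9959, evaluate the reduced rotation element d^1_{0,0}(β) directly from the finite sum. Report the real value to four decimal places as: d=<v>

d=-0.9894

d^1_{0,0}(β=2.9959) via Wigner's sum:
c=cos(2.9959/2)=0.072782, s=sin(2.9959/2)=0.997348; N=√[1·1·1·1]=1.000000
The bounds max(0,m−m')=0 and min(l+m,l−m')=1 give 2 terms
  k=0: (−1)^0·1.0000/(1)·0.0728^2·0.9973^0 = +0.005297
  k=1: (−1)^1·1.0000/(1)·0.0728^0·0.9973^2 = -0.994703
d^1_{0,0}(2.9959) = +0.005297 -0.994703 = -0.989406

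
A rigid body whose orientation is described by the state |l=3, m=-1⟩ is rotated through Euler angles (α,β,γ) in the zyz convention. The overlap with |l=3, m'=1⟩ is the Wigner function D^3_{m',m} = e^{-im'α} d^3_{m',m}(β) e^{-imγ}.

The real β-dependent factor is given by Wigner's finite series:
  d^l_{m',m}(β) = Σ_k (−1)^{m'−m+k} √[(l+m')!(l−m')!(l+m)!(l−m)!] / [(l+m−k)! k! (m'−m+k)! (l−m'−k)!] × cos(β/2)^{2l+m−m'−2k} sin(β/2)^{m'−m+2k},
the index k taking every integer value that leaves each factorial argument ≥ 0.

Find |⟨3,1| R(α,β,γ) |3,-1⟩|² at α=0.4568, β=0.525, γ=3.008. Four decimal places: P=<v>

P=0.1011

D^3_{1,-1}(0.4568,0.525,3.008) = e^{-i·1·0.4568}·d^3_{1,-1}(0.525)·e^{-i·-1·3.008}. Compute d first:
c=cos(0.525/2)=0.965744, s=sin(0.525/2)=0.259496; N=√[24·2·2·24]=48.000000
k∈{0,1,2} keeps every argument non-negative
  k=0: (−1)^2·48.0000/(8)·0.9657^4·0.2595^2 = +0.351447
  k=1: (−1)^3·48.0000/(6)·0.9657^2·0.2595^4 = -0.033833
  k=2: (−1)^4·48.0000/(48)·0.9657^0·0.2595^6 = +0.000305
d^3_{1,-1}(0.525) = +0.351447 -0.033833 +0.000305 = +0.317920
|D^3_{1,-1}|² = |d^3_{1,-1}(β)|² = (+0.317920)² = 0.101073 (the z-rotation phases have unit modulus)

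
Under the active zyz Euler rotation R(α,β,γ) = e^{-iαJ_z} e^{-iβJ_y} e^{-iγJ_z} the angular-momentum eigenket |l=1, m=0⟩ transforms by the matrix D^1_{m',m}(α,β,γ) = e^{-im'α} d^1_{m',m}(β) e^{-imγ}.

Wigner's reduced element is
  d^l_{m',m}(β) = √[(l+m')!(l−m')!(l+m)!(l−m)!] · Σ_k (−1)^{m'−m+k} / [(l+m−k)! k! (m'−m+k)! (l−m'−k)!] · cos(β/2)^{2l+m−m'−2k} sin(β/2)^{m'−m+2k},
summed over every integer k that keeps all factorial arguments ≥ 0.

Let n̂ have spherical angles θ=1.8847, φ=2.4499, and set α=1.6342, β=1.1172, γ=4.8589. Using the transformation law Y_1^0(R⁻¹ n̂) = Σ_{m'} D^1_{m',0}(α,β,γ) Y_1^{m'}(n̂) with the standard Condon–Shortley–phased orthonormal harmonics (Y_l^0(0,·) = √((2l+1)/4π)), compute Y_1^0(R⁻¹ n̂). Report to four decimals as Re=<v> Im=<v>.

Re=0.2202 Im=0.0000

Need the full column D^1_{m',0} for m'=−1..1 at α=1.6342, β=1.1172, γ=4.8589.
cos(β/2)=0.847998, sin(β/2)=0.530000
d^1_{-1,0}: single k=1 term ⇒ +0.635602;  D = -0.040273+0.634325i
d^1_{0,0}: k∈[0..1] ⇒ +0.719101 -0.280899 = +0.438201;  D = +0.438201+0.000000i
d^1_{1,0}: single k=0 term ⇒ -0.635602;  D = +0.040273+0.634325i
Y_1^{m'}(θ=1.8847,φ=2.4499) and Σ D·Y over m':
  (-0.0403+0.6343i)·(-0.2531-0.2096i)  (+0.4382+0.0000i)·(-0.1509+0.0000i)  (+0.0403+0.6343i)·(+0.2531-0.2096i)
Y_1^0(R⁻¹ n̂) = +0.220186+0.000000i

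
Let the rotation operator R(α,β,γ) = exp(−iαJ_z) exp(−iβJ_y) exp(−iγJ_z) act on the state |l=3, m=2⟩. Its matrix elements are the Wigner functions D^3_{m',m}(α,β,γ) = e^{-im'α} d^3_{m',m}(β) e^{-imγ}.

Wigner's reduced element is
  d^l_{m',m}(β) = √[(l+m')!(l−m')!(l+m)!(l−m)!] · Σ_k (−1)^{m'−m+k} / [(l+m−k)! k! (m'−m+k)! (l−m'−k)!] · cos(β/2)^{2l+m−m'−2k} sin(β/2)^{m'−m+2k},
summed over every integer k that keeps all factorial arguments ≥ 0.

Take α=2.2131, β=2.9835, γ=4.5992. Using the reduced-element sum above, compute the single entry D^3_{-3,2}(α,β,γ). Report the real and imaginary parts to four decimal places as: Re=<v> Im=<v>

Split into d^3_{-3,2}(β=2.9835) × two z-phases.
Half-angle: c=0.078964, s=0.996877. N=√(1·720·120·1)=293.938769
k∈{5} keeps every argument non-negative
  k=5: (−1)^0·293.9388/(120)·0.0790^1·0.9969^5 = +0.190421
d^3_{-3,2}(2.9835) = +0.190421
Attach z-rotation phases: D = e^{-i(-3)(2.2131)}·(+0.190421)·e^{-i(2)(4.5992)} = -0.159019-0.104752i

Re=-0.1590 Im=-0.1048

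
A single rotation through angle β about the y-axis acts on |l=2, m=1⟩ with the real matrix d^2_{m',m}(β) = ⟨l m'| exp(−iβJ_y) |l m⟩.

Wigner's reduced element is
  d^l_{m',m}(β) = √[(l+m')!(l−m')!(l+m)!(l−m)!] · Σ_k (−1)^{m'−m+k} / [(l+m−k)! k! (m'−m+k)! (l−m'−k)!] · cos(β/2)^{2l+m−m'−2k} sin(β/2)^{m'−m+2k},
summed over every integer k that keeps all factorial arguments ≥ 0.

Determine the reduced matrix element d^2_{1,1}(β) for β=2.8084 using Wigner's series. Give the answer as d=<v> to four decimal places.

d=-0.0795

d^2_{1,1}(β=2.8084) via Wigner's sum:
c=cos(2.8084/2)=0.165827, s=sin(2.8084/2)=0.986155; N=√[6·1·6·1]=6.000000
Admissible k: 0..1 (factorial args all ≥0)
  k=0: (−1)^0·6.0000/(6)·0.1658^4·0.9862^0 = +0.000756
  k=1: (−1)^1·6.0000/(2)·0.1658^2·0.9862^2 = -0.080227
d^2_{1,1}(2.8084) = +0.000756 -0.080227 = -0.079471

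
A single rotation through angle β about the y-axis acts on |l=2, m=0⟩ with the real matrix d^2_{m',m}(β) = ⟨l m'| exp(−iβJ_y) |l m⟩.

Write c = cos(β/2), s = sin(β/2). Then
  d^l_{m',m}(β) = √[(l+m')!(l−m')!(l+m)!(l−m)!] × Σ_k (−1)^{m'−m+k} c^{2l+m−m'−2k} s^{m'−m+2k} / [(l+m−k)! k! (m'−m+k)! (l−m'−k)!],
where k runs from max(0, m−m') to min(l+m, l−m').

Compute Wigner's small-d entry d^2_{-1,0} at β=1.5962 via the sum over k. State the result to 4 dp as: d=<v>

d=-0.0311

d^2_{-1,0}(β=1.5962) via Wigner's sum:
With c≡cos(β/2)=0.698068 and s≡sin(β/2)=0.716031, N=[1·6·2·2]^{1/2}=4.898979
k: max(0,(0)−(-1))=1 … min(2+(0),2−(-1))=2
  k=1: (−1)^0·4.8990/(2)·0.6981^3·0.7160^1 = +0.596625
  k=2: (−1)^1·4.8990/(2)·0.6981^1·0.7160^3 = -0.627725
d^2_{-1,0}(1.5962) = +0.596625 -0.627725 = -0.031100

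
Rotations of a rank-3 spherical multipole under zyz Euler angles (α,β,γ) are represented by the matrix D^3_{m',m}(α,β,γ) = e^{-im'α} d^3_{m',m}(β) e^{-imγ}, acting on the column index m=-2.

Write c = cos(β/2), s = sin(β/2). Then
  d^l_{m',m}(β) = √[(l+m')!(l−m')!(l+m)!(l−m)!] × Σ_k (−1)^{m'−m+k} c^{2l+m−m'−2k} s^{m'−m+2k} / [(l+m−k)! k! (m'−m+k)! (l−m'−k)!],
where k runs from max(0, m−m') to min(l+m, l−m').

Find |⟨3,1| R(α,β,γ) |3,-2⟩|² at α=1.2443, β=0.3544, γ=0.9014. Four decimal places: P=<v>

P=0.0011

Split into d^3_{1,-2}(β=0.3544) × two z-phases.
With c≡cos(β/2)=0.984341 and s≡sin(β/2)=0.176274, N=[24·2·1·120]^{1/2}=75.894664
The bounds max(0,m−m')=0 and min(l+m,l−m')=1 give 2 terms
  k=0: (−1)^3·75.8947/(12)·0.9843^3·0.1763^3 = -0.033039
  k=1: (−1)^4·75.8947/(24)·0.9843^1·0.1763^5 = +0.000530
d^3_{1,-2}(0.3544) = -0.033039 +0.000530 = -0.032510
|D^3_{1,-2}|² = |d^3_{1,-2}(β)|² = (-0.032510)² = 0.001057 (the z-rotation phases have unit modulus)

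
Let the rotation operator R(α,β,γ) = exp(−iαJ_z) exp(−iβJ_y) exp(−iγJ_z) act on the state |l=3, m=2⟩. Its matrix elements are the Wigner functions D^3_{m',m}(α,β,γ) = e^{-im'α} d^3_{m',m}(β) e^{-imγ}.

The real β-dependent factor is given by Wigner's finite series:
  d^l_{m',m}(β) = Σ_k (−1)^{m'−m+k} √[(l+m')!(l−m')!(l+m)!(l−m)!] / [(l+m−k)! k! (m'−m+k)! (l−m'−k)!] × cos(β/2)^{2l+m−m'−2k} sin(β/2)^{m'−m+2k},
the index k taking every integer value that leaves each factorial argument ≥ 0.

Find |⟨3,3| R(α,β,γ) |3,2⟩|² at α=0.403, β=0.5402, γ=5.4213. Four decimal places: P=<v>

P=0.2953

Split into d^3_{3,2}(β=0.5402) × two z-phases.
c=cos(0.5402/2)=0.963744, s=sin(0.5402/2)=0.266828; N=√[720·1·120·1]=293.938769
k: max(0,(2)−(3))=0 … min(3+(2),3−(3))=0
  k=0: (−1)^1·293.9388/(120)·0.9637^5·0.2668^1 = -0.543395
d^3_{3,2}(0.5402) = -0.543395
|D^3_{3,2}|² = |d^3_{3,2}(β)|² = (-0.543395)² = 0.295278 (the z-rotation phases have unit modulus)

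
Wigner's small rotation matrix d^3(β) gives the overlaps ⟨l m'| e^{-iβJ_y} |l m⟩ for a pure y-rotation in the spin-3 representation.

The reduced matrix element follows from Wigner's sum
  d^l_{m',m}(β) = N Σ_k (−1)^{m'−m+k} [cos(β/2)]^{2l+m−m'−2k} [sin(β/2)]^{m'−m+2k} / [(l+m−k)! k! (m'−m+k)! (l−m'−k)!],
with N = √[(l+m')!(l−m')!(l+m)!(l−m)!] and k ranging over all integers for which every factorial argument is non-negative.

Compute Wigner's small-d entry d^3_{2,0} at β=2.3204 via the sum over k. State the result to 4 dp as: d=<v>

d^3_{2,0}(β=2.3204) via Wigner's sum:
With c≡cos(β/2)=0.399156 and s≡sin(β/2)=0.916883, N=[120·1·6·6]^{1/2}=65.726707
k∈{0,1} keeps every argument non-negative
  k=0: (−1)^2·65.7267/(12)·0.3992^4·0.9169^2 = +0.116885
  k=1: (−1)^3·65.7267/(12)·0.3992^2·0.9169^4 = -0.616740
d^3_{2,0}(2.3204) = +0.116885 -0.616740 = -0.499854

d=-0.4999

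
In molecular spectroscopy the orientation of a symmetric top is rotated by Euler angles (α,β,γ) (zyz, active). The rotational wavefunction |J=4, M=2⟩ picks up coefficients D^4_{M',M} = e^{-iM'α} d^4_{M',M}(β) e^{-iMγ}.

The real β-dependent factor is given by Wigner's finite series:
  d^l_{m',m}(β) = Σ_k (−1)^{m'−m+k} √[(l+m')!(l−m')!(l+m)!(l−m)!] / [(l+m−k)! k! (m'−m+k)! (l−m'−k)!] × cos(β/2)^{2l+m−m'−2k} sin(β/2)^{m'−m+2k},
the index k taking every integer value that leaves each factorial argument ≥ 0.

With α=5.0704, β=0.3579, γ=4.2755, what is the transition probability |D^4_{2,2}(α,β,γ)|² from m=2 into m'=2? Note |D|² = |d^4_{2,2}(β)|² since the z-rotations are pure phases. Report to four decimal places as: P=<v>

Split into d^4_{2,2}(β=0.3579) × two z-phases.
Half-angle: c=0.984031, s=0.177996. N=√(720·2·720·2)=1440.000000
Admissible k: 0..2 (factorial args all ≥0)
  k=0: (−1)^0·1440.0000/(1440)·0.9840^8·0.1780^0 = +0.879166
  k=1: (−1)^1·1440.0000/(120)·0.9840^6·0.1780^2 = -0.345189
  k=2: (−1)^2·1440.0000/(96)·0.9840^4·0.1780^4 = +0.014118
d^4_{2,2}(0.3579) = +0.879166 -0.345189 +0.014118 = +0.548095
|D^4_{2,2}|² = |d^4_{2,2}(β)|² = (+0.548095)² = 0.300408 (the z-rotation phases have unit modulus)

P=0.3004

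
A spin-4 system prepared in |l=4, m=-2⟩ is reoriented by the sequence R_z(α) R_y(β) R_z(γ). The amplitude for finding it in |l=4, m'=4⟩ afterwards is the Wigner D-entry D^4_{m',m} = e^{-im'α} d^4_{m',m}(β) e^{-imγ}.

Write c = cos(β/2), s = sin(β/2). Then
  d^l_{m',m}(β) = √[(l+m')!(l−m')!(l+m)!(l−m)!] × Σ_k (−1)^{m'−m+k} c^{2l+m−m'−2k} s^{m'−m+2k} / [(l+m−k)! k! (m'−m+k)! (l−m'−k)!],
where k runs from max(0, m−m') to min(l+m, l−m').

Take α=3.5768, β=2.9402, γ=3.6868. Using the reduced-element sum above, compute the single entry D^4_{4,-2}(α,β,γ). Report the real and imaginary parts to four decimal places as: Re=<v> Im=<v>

D^4_{4,-2}(3.5768,2.9402,3.6868) = e^{-i·4·3.5768}·d^4_{4,-2}(2.9402)·e^{-i·-2·3.6868}. Compute d first:
c=cos(2.9402/2)=0.100526, s=sin(2.9402/2)=0.994934; N=√[40320·1·2·720]=7619.763776
k∈{0} keeps every argument non-negative
  k=0: (−1)^6·7619.7638/(1440)·0.1005^2·0.9949^6 = +0.051869
d^4_{4,-2}(2.9402) = +0.051869
Phases: e^{-i·(4)·3.5768}=-0.169215-0.985579i, e^{-i·(-2)·3.6868}=+0.462118+0.886819i ⇒ D=+0.041279-0.031407i

Re=0.0413 Im=-0.0314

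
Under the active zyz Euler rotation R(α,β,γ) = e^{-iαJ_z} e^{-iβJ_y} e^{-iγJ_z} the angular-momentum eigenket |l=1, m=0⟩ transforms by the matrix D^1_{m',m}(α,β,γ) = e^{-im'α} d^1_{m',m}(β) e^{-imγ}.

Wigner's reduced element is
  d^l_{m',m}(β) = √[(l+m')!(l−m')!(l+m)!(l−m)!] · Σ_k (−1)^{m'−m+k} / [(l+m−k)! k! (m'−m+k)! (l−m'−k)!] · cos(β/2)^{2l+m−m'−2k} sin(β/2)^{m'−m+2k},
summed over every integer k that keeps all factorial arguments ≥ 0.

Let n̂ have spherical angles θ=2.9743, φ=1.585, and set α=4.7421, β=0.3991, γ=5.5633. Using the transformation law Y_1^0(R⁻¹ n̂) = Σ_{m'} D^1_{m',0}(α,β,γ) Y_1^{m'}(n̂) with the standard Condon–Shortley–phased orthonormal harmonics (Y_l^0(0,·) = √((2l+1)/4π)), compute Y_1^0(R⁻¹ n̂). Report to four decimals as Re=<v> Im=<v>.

Re=-0.4755 Im=0.0000

Need the full column D^1_{m',0} for m'=−1..1 at α=4.7421, β=0.3991, γ=5.5633.
cos(β/2)=0.980156, sin(β/2)=0.198228
d^1_{-1,0}: single k=1 term ⇒ +0.274774;  D = +0.008163-0.274653i
d^1_{0,0}: k∈[0..1] ⇒ +0.960706 -0.039294 = +0.921411;  D = +0.921411+0.000000i
d^1_{1,0}: single k=0 term ⇒ -0.274774;  D = -0.008163-0.274653i
Y_1^{m'}(θ=2.9743,φ=1.585) and Σ D·Y over m':
  (+0.0082-0.2747i)·(-0.0008-0.0575i)  (+0.9214+0.0000i)·(-0.4818+0.0000i)  (-0.0082-0.2747i)·(+0.0008-0.0575i)
Y_1^0(R⁻¹ n̂) = -0.475530+0.000000i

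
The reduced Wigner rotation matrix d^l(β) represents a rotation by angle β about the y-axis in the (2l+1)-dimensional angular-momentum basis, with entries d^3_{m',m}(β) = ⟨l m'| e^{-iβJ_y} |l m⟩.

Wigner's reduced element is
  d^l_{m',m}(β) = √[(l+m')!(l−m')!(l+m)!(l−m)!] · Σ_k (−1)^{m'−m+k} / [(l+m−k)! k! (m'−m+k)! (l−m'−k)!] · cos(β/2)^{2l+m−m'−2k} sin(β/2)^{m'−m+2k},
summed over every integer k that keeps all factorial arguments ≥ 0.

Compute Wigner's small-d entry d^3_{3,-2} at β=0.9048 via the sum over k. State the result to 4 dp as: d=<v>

d=-0.0352

d^3_{3,-2}(β=0.9048) via Wigner's sum:
Half-angle: c=0.899401, s=0.437125. N=√(720·1·1·120)=293.938769
Admissible k: 0..0 (factorial args all ≥0)
  k=0: (−1)^5·293.9388/(120)·0.8994^1·0.4371^5 = -0.035161
d^3_{3,-2}(0.9048) = -0.035161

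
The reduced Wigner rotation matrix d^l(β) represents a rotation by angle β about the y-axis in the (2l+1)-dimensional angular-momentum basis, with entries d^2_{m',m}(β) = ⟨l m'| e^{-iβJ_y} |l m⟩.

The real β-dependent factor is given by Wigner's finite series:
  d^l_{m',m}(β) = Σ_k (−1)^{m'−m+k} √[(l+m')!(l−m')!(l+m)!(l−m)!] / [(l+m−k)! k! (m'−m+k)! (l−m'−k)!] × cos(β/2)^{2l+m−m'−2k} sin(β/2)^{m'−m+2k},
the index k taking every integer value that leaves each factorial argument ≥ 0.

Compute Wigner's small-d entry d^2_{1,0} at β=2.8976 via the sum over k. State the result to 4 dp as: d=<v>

d=0.2871

d^2_{1,0}(β=2.8976) via Wigner's sum:
c=cos(2.8976/2)=0.121694, s=sin(2.8976/2)=0.992568; N=√[6·1·2·2]=4.898979
k∈{0,1} keeps every argument non-negative
  k=0: (−1)^1·4.8990/(2)·0.1217^3·0.9926^1 = -0.004382
  k=1: (−1)^2·4.8990/(2)·0.1217^1·0.9926^3 = +0.291491
d^2_{1,0}(2.8976) = -0.004382 +0.291491 = +0.287109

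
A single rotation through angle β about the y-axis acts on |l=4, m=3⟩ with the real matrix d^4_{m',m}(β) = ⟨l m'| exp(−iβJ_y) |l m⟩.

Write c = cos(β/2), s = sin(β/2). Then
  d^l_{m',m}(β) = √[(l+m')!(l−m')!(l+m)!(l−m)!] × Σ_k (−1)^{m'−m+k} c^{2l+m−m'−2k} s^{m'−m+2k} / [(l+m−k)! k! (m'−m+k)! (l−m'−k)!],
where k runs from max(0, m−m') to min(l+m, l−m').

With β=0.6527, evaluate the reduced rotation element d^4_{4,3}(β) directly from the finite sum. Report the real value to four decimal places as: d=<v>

d=-0.6204

d^4_{4,3}(β=0.6527) via Wigner's sum:
c=cos(0.6527/2)=0.947219, s=sin(0.6527/2)=0.320588; N=√[40320·1·5040·1]=14255.272709
k: max(0,(3)−(4))=0 … min(4+(3),4−(4))=0
  k=0: (−1)^1·14255.2727/(5040)·0.9472^7·0.3206^1 = -0.620361
d^4_{4,3}(0.6527) = -0.620361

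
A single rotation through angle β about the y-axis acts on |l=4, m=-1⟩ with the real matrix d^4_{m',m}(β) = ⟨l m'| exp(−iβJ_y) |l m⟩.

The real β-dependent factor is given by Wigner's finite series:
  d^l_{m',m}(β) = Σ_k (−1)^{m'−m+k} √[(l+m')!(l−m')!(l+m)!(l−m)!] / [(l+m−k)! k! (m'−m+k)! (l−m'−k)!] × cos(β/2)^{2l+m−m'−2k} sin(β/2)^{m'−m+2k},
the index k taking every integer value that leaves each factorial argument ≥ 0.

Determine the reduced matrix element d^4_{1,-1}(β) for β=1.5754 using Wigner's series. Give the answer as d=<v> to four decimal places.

d^4_{1,-1}(β=1.5754) via Wigner's sum:
With c≡cos(β/2)=0.705477 and s≡sin(β/2)=0.708733, N=[120·6·6·120]^{1/2}=720.000000
k: max(0,(-1)−(1))=0 … min(4+(-1),4−(1))=3
  k=0: (−1)^2·720.0000/(72)·0.7055^6·0.7087^2 = +0.619246
  k=1: (−1)^3·720.0000/(24)·0.7055^4·0.7087^4 = -1.874921
  k=2: (−1)^4·720.0000/(48)·0.7055^2·0.7087^6 = +0.946132
  k=3: (−1)^5·720.0000/(720)·0.7055^0·0.7087^8 = -0.063659
d^4_{1,-1}(1.5754) = +0.619246 -1.874921 +0.946132 -0.063659 = -0.373202

d=-0.3732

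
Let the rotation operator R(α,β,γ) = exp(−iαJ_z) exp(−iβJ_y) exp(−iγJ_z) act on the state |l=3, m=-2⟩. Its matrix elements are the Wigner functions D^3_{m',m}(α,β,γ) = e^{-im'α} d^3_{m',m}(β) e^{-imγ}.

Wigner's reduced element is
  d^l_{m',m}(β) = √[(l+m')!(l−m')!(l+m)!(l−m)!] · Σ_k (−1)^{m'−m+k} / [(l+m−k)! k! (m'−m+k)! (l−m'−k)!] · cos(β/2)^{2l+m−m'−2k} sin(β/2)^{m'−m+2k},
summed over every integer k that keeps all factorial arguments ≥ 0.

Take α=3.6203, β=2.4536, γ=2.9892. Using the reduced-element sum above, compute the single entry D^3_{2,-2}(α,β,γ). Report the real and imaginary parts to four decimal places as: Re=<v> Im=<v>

Re=-0.0758 Im=0.2377

D^3_{2,-2}(3.6203,2.4536,2.9892) = e^{-i·2·3.6203}·d^3_{2,-2}(2.4536)·e^{-i·-2·2.9892}. Compute d first:
With c≡cos(β/2)=0.337252 and s≡sin(β/2)=0.941414, N=[120·1·1·120]^{1/2}=120.000000
k∈{0,1} keeps every argument non-negative
  k=0: (−1)^4·120.0000/(24)·0.3373^2·0.9414^4 = +0.446686
  k=1: (−1)^5·120.0000/(120)·0.3373^0·0.9414^6 = -0.696122
d^3_{2,-2}(2.4536) = +0.446686 -0.696122 = -0.249435
Attach z-rotation phases: D = e^{-i(2)(3.6203)}·(-0.249435)·e^{-i(-2)(2.9892)} = -0.075759+0.237652i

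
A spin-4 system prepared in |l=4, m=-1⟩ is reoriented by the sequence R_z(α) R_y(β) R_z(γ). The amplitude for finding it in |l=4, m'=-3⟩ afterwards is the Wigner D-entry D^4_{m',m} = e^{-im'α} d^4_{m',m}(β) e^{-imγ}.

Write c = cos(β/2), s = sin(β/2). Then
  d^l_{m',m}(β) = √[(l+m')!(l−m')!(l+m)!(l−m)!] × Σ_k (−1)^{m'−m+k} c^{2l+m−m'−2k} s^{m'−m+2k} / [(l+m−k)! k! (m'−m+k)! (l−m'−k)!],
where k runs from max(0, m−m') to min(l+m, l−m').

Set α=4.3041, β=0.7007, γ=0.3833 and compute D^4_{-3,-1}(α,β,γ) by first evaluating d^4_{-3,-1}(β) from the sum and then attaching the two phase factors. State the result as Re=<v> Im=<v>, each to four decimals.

D^4_{-3,-1}(4.3041,0.7007,0.3833) = e^{-i·-3·4.3041}·d^4_{-3,-1}(0.7007)·e^{-i·-1·0.3833}. Compute d first:
With c≡cos(β/2)=0.939253 and s≡sin(β/2)=0.343227, N=[1·5040·6·120]^{1/2}=1904.940944
The bounds max(0,m−m')=2 and min(l+m,l−m')=3 give 2 terms
  k=2: (−1)^0·1904.9409/(240)·0.9393^6·0.3432^2 = +0.641988
  k=3: (−1)^1·1904.9409/(144)·0.9393^4·0.3432^4 = -0.142880
d^4_{-3,-1}(0.7007) = +0.641988 -0.142880 = +0.499107
D = (+0.940761+0.339071i)·(+0.499107)·(+0.927436+0.373983i) = +0.372178+0.332553i

Re=0.3722 Im=0.3326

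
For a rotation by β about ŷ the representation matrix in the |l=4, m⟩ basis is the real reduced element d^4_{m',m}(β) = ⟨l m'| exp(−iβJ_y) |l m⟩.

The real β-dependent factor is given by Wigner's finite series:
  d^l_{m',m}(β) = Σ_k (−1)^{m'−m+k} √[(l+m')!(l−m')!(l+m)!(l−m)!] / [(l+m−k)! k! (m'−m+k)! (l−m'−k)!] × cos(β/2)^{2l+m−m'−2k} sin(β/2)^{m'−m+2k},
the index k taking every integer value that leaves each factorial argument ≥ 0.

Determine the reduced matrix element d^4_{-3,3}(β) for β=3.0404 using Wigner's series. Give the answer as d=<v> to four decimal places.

d=-0.9720

d^4_{-3,3}(β=3.0404) via Wigner's sum:
c=cos(3.0404/2)=0.050575, s=sin(3.0404/2)=0.998720; N=√[1·5040·5040·1]=5040.000000
Admissible k: 6..7 (factorial args all ≥0)
  k=6: (−1)^0·5040.0000/(720)·0.0506^2·0.9987^6 = +0.017768
  k=7: (−1)^1·5040.0000/(5040)·0.0506^0·0.9987^8 = -0.989808
d^4_{-3,3}(3.0404) = +0.017768 -0.989808 = -0.972040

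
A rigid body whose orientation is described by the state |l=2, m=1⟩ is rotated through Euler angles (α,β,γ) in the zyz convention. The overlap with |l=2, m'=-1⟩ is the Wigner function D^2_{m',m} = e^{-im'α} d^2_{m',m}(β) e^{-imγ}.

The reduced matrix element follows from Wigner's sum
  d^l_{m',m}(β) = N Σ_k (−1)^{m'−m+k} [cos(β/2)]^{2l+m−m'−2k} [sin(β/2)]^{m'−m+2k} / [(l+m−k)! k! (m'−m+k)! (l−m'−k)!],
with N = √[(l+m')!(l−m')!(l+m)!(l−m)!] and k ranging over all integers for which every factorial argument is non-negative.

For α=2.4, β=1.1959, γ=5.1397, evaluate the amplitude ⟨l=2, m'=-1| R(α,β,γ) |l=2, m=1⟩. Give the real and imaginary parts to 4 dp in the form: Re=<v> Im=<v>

Re=-0.5053 Im=-0.2147

First d^2_{-1,1}(β=1.1959), then the phase factors e^{-i(-1)α} and e^{-i(1)γ}:
With c≡cos(β/2)=0.826491 and s≡sin(β/2)=0.562949, N=[1·6·6·1]^{1/2}=6.000000
Admissible k: 2..3 (factorial args all ≥0)
  k=2: (−1)^0·6.0000/(2)·0.8265^2·0.5629^2 = +0.649436
  k=3: (−1)^1·6.0000/(6)·0.8265^0·0.5629^4 = -0.100433
d^2_{-1,1}(1.1959) = +0.649436 -0.100433 = +0.549003
Attach z-rotation phases: D = e^{-i(-1)(2.4)}·(+0.549003)·e^{-i(1)(5.1397)} = -0.505260-0.214749i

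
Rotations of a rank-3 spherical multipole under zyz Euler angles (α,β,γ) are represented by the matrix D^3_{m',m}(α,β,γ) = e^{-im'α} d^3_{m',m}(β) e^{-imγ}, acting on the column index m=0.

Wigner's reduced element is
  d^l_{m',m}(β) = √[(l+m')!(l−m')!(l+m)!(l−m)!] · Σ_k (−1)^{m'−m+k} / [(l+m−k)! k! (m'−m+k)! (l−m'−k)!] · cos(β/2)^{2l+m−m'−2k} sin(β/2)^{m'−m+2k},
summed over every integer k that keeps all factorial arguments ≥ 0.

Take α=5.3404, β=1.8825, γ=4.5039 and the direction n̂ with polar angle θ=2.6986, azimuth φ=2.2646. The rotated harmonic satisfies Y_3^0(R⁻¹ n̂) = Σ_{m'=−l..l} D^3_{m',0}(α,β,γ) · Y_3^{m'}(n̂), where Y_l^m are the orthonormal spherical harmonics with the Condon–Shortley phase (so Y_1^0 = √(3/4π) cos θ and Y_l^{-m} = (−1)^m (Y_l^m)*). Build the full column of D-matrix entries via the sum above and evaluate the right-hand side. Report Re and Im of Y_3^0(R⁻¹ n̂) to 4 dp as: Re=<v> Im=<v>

Need the full column D^3_{m',0} for m'=−3..3 at α=5.3404, β=1.8825, γ=4.5039.
cos(β/2)=0.588778, sin(β/2)=0.808295
d^3_{-3,0}: single k=3 term ⇒ +0.482036;  D = -0.458580-0.148534i
d^3_{-2,0}: k∈[2..3] ⇒ +0.430038 -0.810481 = -0.380443;  D = +0.117786+0.361751i
d^3_{-1,0}: k∈[1..3] ⇒ +0.198116 -1.120150 +0.703706 = -0.218329;  D = -0.128276+0.176671i
d^3_{0,0}: k∈[0..3] ⇒ +0.041659 -0.706624 +1.331756 -0.278881 = +0.387910;  D = +0.387910+0.000000i
d^3_{1,0}: k∈[0..2] ⇒ -0.198116 +1.120150 -0.703706 = +0.218329;  D = +0.128276+0.176671i
d^3_{2,0}: k∈[0..1] ⇒ +0.430038 -0.810481 = -0.380443;  D = +0.117786-0.361751i
d^3_{3,0}: single k=0 term ⇒ -0.482036;  D = +0.458580-0.148534i
Y_3^{m'}(θ=2.6986,φ=2.2646) and Σ D·Y over m':
  (-0.4586-0.1485i)·(+0.0287-0.0161i)  (+0.1178+0.3618i)·(+0.0309-0.1668i)  (-0.1283+0.1767i)·(-0.2730-0.3282i)  (+0.3879+0.0000i)·(-0.3646+0.0000i)  (+0.1283+0.1767i)·(+0.2730-0.3282i)  (+0.1178-0.3618i)·(+0.0309+0.1668i)  (+0.4586-0.1485i)·(-0.0287-0.0161i)
Y_3^0(R⁻¹ n̂) = +0.141470+0.000000i

Re=0.1415 Im=0.0000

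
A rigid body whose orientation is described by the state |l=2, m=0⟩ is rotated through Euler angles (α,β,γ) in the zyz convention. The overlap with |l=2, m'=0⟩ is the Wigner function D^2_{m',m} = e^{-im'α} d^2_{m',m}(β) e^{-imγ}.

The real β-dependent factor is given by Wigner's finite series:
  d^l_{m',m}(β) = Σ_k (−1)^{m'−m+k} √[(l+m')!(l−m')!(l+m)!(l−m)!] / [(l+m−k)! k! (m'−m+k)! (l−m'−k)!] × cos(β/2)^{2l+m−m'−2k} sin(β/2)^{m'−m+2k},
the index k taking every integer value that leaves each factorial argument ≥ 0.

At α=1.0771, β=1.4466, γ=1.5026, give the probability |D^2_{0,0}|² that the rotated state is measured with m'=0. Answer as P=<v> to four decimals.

P=0.2275

Split into d^2_{0,0}(β=1.4466) × two z-phases.
With c≡cos(β/2)=0.749626 and s≡sin(β/2)=0.661862, N=[2·2·2·2]^{1/2}=4.000000
k∈{0,1,2} keeps every argument non-negative
  k=0: (−1)^0·4.0000/(4)·0.7496^4·0.6619^0 = +0.315775
  k=1: (−1)^1·4.0000/(1)·0.7496^2·0.6619^2 = -0.984654
  k=2: (−1)^2·4.0000/(4)·0.7496^0·0.6619^4 = +0.191898
d^2_{0,0}(1.4466) = +0.315775 -0.984654 +0.191898 = -0.476982
|D^2_{0,0}|² = |d^2_{0,0}(β)|² = (-0.476982)² = 0.227511 (the z-rotation phases have unit modulus)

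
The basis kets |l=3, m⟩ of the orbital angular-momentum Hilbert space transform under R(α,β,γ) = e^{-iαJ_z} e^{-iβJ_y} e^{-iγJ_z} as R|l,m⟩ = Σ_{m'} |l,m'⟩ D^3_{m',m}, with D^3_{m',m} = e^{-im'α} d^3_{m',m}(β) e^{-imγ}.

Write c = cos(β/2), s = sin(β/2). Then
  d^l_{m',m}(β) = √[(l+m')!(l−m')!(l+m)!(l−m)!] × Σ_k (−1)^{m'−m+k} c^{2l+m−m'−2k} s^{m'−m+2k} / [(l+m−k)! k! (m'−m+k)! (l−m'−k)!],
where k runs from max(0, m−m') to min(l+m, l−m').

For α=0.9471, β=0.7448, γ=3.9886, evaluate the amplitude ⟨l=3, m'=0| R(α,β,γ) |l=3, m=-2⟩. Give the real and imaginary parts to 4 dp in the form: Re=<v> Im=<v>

Re=-0.0569 Im=0.4590

D^3_{0,-2}(0.9471,0.7448,3.9886) = e^{-i·0·0.9471}·d^3_{0,-2}(0.7448)·e^{-i·-2·3.9886}. Compute d first:
With c≡cos(β/2)=0.931457 and s≡sin(β/2)=0.363852, N=[6·6·1·120]^{1/2}=65.726707
The bounds max(0,m−m')=0 and min(l+m,l−m')=1 give 2 terms
  k=0: (−1)^2·65.7267/(12)·0.9315^4·0.3639^2 = +0.545834
  k=1: (−1)^3·65.7267/(12)·0.9315^2·0.3639^4 = -0.083288
d^3_{0,-2}(0.7448) = +0.545834 -0.083288 = +0.462546
Attach z-rotation phases: D = e^{-i(0)(0.9471)}·(+0.462546)·e^{-i(-2)(3.9886)} = -0.056850+0.459039i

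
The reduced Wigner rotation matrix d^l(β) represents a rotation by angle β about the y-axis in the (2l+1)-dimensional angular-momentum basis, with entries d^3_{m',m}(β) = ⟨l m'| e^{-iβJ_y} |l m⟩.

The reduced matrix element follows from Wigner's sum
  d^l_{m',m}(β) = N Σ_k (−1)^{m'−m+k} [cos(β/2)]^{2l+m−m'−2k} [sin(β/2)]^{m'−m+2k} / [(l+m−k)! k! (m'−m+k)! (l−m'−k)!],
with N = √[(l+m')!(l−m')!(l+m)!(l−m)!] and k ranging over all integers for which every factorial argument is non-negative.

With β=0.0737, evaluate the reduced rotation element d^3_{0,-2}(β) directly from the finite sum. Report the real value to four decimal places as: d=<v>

d=0.0074

d^3_{0,-2}(β=0.0737) via Wigner's sum:
Half-angle: c=0.999321, s=0.036842. N=√(6·6·1·120)=65.726707
The bounds max(0,m−m')=0 and min(l+m,l−m')=1 give 2 terms
  k=0: (−1)^2·65.7267/(12)·0.9993^4·0.0368^2 = +0.007414
  k=1: (−1)^3·65.7267/(12)·0.9993^2·0.0368^4 = -0.000010
d^3_{0,-2}(0.0737) = +0.007414 -0.000010 = +0.007404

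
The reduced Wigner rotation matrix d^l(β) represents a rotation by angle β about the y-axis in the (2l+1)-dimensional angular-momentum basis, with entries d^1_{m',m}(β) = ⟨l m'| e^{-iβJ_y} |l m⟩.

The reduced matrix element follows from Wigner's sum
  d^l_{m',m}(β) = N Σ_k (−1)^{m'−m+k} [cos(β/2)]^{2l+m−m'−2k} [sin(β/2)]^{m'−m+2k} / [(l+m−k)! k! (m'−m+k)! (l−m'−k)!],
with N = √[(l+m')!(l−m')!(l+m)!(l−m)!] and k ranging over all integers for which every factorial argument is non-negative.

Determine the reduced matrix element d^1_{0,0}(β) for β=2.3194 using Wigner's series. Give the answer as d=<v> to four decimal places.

d=-0.6806

d^1_{0,0}(β=2.3194) via Wigner's sum:
Half-angle: c=0.399615, s=0.916683. N=√(1·1·1·1)=1.000000
The bounds max(0,m−m')=0 and min(l+m,l−m')=1 give 2 terms
  k=0: (−1)^0·1.0000/(1)·0.3996^2·0.9167^0 = +0.159692
  k=1: (−1)^1·1.0000/(1)·0.3996^0·0.9167^2 = -0.840308
d^1_{0,0}(2.3194) = +0.159692 -0.840308 = -0.680616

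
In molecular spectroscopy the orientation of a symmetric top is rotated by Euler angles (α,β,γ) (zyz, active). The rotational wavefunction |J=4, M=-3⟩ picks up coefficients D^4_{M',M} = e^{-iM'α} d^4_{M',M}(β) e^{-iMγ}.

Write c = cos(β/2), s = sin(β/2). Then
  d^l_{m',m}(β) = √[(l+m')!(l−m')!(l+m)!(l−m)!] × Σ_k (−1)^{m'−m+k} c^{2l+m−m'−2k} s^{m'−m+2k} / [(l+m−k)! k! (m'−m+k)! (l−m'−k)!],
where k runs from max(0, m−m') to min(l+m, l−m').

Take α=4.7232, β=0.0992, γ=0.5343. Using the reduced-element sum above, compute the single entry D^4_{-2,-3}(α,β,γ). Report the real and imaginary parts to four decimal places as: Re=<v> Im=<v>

Re=-0.0098 Im=0.1823

Split into d^4_{-2,-3}(β=0.0992) × two z-phases.
With c≡cos(β/2)=0.998770 and s≡sin(β/2)=0.049580, N=[2·720·1·5040]^{1/2}=2693.993318
k: max(0,(-3)−(-2))=0 … min(4+(-3),4−(-2))=1
  k=0: (−1)^1·2693.9933/(720)·0.9988^7·0.0496^1 = -0.183919
  k=1: (−1)^2·2693.9933/(240)·0.9988^5·0.0496^3 = +0.001360
d^4_{-2,-3}(0.0992) = -0.183919 +0.001360 = -0.182559
D = (-0.999766-0.021620i)·(-0.182559)·(-0.032098+0.999485i) = -0.009803+0.182296i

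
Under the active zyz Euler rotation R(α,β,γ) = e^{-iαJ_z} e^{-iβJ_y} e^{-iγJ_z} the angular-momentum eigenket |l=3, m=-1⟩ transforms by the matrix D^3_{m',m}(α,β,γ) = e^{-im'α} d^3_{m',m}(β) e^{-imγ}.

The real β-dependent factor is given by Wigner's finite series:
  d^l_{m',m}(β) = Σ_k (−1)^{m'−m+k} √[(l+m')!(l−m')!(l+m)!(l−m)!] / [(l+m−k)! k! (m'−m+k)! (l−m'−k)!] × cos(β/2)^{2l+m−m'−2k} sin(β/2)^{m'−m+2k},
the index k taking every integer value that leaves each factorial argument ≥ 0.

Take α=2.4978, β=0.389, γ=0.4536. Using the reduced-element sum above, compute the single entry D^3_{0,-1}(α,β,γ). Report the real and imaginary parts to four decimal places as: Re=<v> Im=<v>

Re=-0.4843 Im=-0.2361

Split into d^3_{0,-1}(β=0.389) × two z-phases.
Half-angle: c=0.981144, s=0.193276. N=√(6·6·2·24)=41.569219
The bounds max(0,m−m')=0 and min(l+m,l−m')=2 give 3 terms
  k=0: (−1)^1·41.5692/(12)·0.9811^5·0.1933^1 = -0.608742
  k=1: (−1)^2·41.5692/(4)·0.9811^3·0.1933^3 = +0.070867
  k=2: (−1)^3·41.5692/(12)·0.9811^1·0.1933^5 = -0.000917
d^3_{0,-1}(0.389) = -0.608742 +0.070867 -0.000917 = -0.538792
Attach z-rotation phases: D = e^{-i(0)(2.4978)}·(-0.538792)·e^{-i(-1)(0.4536)} = -0.484306-0.236101i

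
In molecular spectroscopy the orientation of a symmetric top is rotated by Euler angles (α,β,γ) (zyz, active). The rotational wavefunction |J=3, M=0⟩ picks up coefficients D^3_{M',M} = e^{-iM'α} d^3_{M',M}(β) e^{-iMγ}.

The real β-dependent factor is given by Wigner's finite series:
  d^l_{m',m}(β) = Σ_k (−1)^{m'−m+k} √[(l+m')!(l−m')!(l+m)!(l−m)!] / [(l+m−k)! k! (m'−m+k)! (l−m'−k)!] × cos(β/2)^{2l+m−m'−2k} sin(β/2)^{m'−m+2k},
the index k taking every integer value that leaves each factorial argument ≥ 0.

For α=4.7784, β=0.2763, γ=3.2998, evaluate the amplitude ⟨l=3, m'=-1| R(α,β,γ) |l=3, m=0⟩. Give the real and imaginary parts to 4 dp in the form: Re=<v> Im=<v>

Re=0.0283 Im=-0.4276

First d^3_{-1,0}(β=0.2763), then the phase factors e^{-i(-1)α} and e^{-i(0)γ}:
With c≡cos(β/2)=0.990472 and s≡sin(β/2)=0.137711, N=[2·24·6·6]^{1/2}=41.569219
Admissible k: 1..3 (factorial args all ≥0)
  k=1: (−1)^0·41.5692/(12)·0.9905^5·0.1377^1 = +0.454748
  k=2: (−1)^1·41.5692/(4)·0.9905^3·0.1377^3 = -0.026372
  k=3: (−1)^2·41.5692/(12)·0.9905^1·0.1377^5 = +0.000170
d^3_{-1,0}(0.2763) = +0.454748 -0.026372 +0.000170 = +0.428546
Phases: e^{-i·(-1)·4.7784}=+0.065963-0.997822i, e^{-i·(0)·3.2998}=+1.000000+0.000000i ⇒ D=+0.028268-0.427613i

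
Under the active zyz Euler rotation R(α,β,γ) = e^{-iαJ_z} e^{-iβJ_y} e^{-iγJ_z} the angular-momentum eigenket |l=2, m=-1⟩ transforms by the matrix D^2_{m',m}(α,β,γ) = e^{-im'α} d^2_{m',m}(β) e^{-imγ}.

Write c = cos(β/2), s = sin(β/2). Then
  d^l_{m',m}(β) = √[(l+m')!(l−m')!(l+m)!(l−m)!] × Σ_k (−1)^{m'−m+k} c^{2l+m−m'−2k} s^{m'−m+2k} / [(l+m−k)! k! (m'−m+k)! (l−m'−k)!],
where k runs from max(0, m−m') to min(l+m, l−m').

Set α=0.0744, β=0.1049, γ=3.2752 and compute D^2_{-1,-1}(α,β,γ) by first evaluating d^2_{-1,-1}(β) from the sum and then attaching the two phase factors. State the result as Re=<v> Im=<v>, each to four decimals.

Re=-0.9650 Im=-0.2037

Split into d^2_{-1,-1}(β=0.1049) × two z-phases.
With c≡cos(β/2)=0.998625 and s≡sin(β/2)=0.052426, N=[1·6·1·6]^{1/2}=6.000000
k: max(0,(-1)−(-1))=0 … min(2+(-1),2−(-1))=1
  k=0: (−1)^0·6.0000/(6)·0.9986^4·0.0524^0 = +0.994511
  k=1: (−1)^1·6.0000/(2)·0.9986^2·0.0524^2 = -0.008223
d^2_{-1,-1}(0.1049) = +0.994511 -0.008223 = +0.986288
Attach z-rotation phases: D = e^{-i(-1)(0.0744)}·(+0.986288)·e^{-i(-1)(3.2752)} = -0.965028-0.203679i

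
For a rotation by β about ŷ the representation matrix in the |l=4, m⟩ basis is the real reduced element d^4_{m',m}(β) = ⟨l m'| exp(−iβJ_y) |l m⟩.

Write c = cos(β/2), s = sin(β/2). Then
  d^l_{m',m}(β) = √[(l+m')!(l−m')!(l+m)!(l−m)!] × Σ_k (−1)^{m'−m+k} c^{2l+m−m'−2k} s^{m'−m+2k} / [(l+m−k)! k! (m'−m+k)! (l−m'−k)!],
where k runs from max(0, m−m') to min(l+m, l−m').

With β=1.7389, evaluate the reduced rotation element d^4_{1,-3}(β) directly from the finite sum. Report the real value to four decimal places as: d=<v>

d^4_{1,-3}(β=1.7389) via Wigner's sum:
With c≡cos(β/2)=0.645247 and s≡sin(β/2)=0.763974, N=[120·6·1·5040]^{1/2}=1904.940944
Admissible k: 0..1 (factorial args all ≥0)
  k=0: (−1)^4·1904.9409/(144)·0.6452^4·0.7640^4 = +0.781155
  k=1: (−1)^5·1904.9409/(240)·0.6452^2·0.7640^6 = -0.657043
d^4_{1,-3}(1.7389) = +0.781155 -0.657043 = +0.124112

d=0.1241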